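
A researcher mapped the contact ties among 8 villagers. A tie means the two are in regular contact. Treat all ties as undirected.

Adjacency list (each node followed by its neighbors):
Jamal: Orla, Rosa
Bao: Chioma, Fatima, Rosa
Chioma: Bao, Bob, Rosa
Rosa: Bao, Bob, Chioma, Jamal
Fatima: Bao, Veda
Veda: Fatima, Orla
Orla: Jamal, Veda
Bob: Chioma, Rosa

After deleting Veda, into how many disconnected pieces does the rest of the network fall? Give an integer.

1

Veda's neighbors (Fatima and Orla) remain reachable from one another through other ties, so the rest of the network stays in one piece.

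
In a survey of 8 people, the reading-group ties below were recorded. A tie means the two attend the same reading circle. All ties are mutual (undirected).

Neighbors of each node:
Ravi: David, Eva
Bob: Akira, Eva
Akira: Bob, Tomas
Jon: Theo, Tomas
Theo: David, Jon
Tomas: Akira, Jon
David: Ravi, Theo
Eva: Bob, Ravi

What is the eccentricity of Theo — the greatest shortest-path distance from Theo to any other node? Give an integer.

4

Distances from Theo: Akira:3, Bob:4, David:1, Eva:3, Jon:1, Ravi:2, Tomas:2.
The largest is 4 (to Bob), so the eccentricity of Theo is 4.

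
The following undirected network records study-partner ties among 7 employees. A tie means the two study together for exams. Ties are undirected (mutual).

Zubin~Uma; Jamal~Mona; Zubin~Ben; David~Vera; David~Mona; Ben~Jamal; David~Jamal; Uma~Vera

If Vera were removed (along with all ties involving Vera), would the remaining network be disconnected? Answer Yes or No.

No

Even without Vera, every remaining node can still reach every other (the residual graph is connected), so Vera is not a cut vertex.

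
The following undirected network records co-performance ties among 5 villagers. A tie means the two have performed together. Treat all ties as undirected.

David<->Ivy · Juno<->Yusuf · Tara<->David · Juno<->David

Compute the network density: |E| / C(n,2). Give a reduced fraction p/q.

2/5

There are 4 edges and 5 nodes, so the maximum possible is C(5,2) = 10.
Density = 4/10 = 2/5.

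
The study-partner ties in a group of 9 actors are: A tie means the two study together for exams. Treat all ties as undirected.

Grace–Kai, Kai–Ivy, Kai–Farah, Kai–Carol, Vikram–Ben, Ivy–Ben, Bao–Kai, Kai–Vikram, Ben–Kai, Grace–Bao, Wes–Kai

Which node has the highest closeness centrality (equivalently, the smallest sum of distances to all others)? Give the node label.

Kai

Farness (sum of distances to all others) for each node — Bao:14, Ben:13, Carol:15, Farah:15, Grace:14, Ivy:14, Kai:8, Vikram:14, Wes:15.
The smallest farness is 8, for Kai, so Kai has the highest closeness.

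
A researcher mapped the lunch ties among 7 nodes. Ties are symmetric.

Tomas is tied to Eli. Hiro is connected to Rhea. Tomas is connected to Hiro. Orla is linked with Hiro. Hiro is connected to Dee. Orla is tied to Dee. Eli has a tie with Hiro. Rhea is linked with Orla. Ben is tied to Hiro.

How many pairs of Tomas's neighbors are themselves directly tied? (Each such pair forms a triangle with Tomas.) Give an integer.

Tomas's neighbors: Eli and Hiro.
Neighbor pairs that are themselves tied: Tomas–Eli–Hiro. Each forms one triangle with Tomas, for 1 in total.

1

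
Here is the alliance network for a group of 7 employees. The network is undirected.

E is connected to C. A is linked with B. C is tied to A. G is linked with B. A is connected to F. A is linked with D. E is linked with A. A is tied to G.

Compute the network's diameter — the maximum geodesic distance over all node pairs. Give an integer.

Eccentricity of each node (its greatest distance to any other): A:1, B:2, C:2, D:2, E:2, F:2, G:2.
The maximum eccentricity is 2, realized for instance by the pair G–E via G – A – E. So the diameter is 2.

2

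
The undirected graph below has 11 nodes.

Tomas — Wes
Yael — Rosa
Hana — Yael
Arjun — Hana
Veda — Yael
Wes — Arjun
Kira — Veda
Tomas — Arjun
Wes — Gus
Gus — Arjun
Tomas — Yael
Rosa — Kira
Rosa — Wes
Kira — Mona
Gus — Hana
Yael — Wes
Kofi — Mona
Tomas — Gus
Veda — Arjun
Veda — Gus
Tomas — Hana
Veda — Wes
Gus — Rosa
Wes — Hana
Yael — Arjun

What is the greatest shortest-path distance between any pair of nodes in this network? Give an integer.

5

Eccentricity of each node (its greatest distance to any other): Arjun:4, Gus:4, Hana:5, Kira:3, Kofi:5, Mona:4, Rosa:3, Tomas:5, Veda:3, Wes:4, Yael:4.
The maximum eccentricity is 5, realized for instance by the pair Kofi–Tomas via Kofi – Mona – Kira – Rosa – Gus – Tomas. So the diameter is 5.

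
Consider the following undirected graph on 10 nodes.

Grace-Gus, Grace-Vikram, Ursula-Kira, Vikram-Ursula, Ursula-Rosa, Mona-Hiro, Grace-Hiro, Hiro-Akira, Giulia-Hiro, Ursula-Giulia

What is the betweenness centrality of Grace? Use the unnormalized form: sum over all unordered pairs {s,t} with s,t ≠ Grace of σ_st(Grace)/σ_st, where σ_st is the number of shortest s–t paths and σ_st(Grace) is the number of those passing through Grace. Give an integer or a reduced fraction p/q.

Pairs whose geodesics pass through Grace — Akira–Gus: 1; Akira–Vikram: 1; Kira–Gus: 1; Mona–Gus: 1; Mona–Vikram: 1; Gus–Hiro: 1; Gus–Ursula: 1; Gus–Vikram: 1; Gus–Giulia: 1; Gus–Rosa: 1; Hiro–Vikram: 1.
All other pairs contribute 0.
Summing the contributions gives betweenness(Grace) = 11.

11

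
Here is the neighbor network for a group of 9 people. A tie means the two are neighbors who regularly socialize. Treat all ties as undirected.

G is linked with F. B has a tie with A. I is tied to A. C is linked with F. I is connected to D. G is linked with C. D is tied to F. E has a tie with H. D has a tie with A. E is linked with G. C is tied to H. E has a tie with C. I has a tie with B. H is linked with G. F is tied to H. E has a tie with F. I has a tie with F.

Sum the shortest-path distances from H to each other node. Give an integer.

14

Distances from H: A:3, B:3, C:1, D:2, E:1, F:1, G:1, I:2.
Sum = 3 + 3 + 1 + 2 + 1 + 1 + 1 + 2 = 14.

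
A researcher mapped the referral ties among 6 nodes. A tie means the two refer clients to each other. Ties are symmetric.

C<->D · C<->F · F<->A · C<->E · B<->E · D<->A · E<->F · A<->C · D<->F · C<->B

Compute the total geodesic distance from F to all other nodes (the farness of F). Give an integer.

Distances from F: A:1, B:2, C:1, D:1, E:1.
Sum = 1 + 2 + 1 + 1 + 1 = 6.

6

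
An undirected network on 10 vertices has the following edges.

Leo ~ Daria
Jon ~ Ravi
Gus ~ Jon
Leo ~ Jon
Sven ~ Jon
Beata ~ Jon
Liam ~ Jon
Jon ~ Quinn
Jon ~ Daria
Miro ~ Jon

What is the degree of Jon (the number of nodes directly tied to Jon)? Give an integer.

Jon is directly tied to Beata, Daria, Gus, Leo, Liam, Miro, Quinn, Ravi, and Sven. That is 9 neighbors, so the degree of Jon is 9.

9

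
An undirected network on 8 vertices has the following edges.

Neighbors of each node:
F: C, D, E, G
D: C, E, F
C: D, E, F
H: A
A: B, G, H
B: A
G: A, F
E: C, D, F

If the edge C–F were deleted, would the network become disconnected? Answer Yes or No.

No

Even without that edge, C still reaches F via C – E – F, so the network stays connected. Not a bridge.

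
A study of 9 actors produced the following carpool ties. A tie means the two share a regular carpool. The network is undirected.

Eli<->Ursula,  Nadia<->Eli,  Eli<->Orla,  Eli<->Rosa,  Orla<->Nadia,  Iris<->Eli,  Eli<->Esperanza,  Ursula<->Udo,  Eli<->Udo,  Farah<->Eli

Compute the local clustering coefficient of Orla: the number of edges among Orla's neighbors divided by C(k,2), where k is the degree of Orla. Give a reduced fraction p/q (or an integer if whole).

Orla's neighbors: Eli and Nadia (k = 2).
Possible neighbor pairs: C(2,2) = 1. Edges among them: Eli–Nadia → e = 1.
Clustering(Orla) = 1/1.

1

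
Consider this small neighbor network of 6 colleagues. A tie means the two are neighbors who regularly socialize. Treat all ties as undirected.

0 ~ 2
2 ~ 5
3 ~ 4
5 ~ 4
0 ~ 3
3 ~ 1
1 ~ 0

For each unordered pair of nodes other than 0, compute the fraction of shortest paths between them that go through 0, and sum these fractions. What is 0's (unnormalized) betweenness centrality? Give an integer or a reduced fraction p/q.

5/2

Pairs whose geodesics pass through 0 — 5–1: 1/2; 2–1: 1; 2–3: 1.
All other pairs contribute 0.
Summing the contributions gives betweenness(0) = 5/2.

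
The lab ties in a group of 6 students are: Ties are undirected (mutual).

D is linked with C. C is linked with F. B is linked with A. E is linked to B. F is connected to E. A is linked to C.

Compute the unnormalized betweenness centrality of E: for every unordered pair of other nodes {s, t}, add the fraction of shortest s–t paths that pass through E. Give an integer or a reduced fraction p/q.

Pairs whose geodesics pass through E — F–B: 1.
All other pairs contribute 0.
Summing the contributions gives betweenness(E) = 1.

1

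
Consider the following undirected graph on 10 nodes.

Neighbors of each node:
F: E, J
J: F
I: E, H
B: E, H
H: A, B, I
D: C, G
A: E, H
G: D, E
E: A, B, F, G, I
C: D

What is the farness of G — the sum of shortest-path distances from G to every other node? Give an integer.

18

Distances from G: A:2, B:2, C:2, D:1, E:1, F:2, H:3, I:2, J:3.
Sum = 2 + 2 + 2 + 1 + 1 + 2 + 3 + 2 + 3 = 18.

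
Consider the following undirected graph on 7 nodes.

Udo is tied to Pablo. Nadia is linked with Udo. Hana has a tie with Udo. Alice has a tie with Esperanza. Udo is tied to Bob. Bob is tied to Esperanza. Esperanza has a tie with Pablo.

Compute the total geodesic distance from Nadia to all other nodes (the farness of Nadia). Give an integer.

14

Distances from Nadia: Alice:4, Bob:2, Esperanza:3, Hana:2, Pablo:2, Udo:1.
Sum = 4 + 2 + 3 + 2 + 2 + 1 = 14.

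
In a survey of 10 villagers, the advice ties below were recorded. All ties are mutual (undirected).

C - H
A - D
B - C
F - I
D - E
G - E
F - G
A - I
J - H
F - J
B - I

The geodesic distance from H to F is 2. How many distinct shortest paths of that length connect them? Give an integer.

1

The shortest distance is 2, and the only length-2 path is H–J–F. So there is exactly 1 shortest path.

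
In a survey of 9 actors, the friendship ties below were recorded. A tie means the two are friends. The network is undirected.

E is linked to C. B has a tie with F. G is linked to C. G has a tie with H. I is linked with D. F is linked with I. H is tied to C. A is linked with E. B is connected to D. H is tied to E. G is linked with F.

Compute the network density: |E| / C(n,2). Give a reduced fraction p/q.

11/36

There are 11 edges and 9 nodes, so the maximum possible is C(9,2) = 36.
Density = 11/36.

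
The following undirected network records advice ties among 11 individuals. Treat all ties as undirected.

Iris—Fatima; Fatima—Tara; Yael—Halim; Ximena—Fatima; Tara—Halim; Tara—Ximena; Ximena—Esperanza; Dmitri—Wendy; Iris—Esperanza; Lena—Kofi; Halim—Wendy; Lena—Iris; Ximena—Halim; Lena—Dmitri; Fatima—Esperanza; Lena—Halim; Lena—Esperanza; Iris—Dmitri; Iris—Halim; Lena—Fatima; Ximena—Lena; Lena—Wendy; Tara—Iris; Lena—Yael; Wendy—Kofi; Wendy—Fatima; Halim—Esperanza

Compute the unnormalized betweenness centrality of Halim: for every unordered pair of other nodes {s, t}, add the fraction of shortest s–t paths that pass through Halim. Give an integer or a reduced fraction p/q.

Pairs whose geodesics pass through Halim — Tara–Esperanza: 1/4; Tara–Wendy: 1/2; Tara–Lena: 1/4; Tara–Yael: 1; Tara–Kofi: 2/6; Esperanza–Wendy: 1/3; Esperanza–Yael: 1/2; Wendy–Ximena: 1/3; Wendy–Iris: 1/4; Wendy–Yael: 1/2; Ximena–Iris: 1/5; Ximena–Yael: 1/2; Iris–Yael: 1/2.
All other pairs contribute 0.
Summing the contributions gives betweenness(Halim) = 109/20.

109/20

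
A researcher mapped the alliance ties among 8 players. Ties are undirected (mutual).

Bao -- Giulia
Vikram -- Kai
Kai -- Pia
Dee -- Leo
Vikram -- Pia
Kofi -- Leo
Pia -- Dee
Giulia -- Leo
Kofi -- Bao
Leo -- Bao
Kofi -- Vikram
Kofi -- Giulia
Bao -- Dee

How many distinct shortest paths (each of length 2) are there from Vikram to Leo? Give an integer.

The shortest distance is 2, and the only length-2 path is Vikram–Kofi–Leo. So there is exactly 1 shortest path.

1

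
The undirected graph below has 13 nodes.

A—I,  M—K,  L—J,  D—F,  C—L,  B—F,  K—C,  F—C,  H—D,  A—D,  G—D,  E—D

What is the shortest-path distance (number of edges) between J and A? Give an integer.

5

One shortest route is J – L – C – F – D – A, which uses 5 edges, and at distance 4 from J we only reach {B, D, M}, which does not include A. So d(J,A) = 5.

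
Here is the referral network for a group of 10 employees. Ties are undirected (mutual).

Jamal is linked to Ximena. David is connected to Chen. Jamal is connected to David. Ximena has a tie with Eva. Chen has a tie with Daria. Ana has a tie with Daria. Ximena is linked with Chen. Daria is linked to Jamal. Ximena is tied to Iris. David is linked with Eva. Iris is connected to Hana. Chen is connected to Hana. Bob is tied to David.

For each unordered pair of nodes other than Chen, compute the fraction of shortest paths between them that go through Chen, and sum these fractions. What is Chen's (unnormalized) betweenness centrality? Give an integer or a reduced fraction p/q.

Pairs whose geodesics pass through Chen — Iris–Daria: 2/3; Iris–David: 2/4; Iris–Ana: 2/3; Iris–Bob: 2/4; Eva–Daria: 2/4; Eva–Ana: 2/4; Eva–Hana: 2/3; Daria–David: 1/2; Daria–Ximena: 1/2; Daria–Bob: 1/2; Daria–Hana: 1; David–Ximena: 1/3; David–Ana: 1/2; David–Hana: 1 … (+7 more pairs).
All other pairs contribute 0.
Summing the contributions gives betweenness(Chen) = 155/12.

155/12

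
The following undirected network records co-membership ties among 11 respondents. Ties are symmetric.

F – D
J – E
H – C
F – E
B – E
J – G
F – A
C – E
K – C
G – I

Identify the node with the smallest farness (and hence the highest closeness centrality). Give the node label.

E

Farness (sum of distances to all others) for each node — A:31, B:26, C:22, D:31, E:17, F:22, G:29, H:31, I:38, J:22, K:31.
The smallest farness is 17, for E, so E has the highest closeness.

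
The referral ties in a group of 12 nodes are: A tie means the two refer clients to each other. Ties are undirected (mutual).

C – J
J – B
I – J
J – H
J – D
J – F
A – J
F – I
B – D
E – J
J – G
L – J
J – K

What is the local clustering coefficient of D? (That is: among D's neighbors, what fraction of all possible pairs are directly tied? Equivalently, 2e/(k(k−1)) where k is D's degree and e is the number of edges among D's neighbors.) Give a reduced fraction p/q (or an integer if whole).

1

D's neighbors: B and J (k = 2).
Possible neighbor pairs: C(2,2) = 1. Edges among them: B–J → e = 1.
Clustering(D) = 1/1.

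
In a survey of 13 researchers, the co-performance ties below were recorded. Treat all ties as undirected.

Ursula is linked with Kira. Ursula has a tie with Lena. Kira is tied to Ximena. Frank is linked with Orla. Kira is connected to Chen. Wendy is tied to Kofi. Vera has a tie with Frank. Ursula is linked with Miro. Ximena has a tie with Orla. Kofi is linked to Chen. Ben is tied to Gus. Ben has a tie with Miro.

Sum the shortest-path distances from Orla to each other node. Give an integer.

40

Distances from Orla: Ben:5, Chen:3, Frank:1, Gus:6, Kira:2, Kofi:4, Lena:4, Miro:4, Ursula:3, Vera:2, Wendy:5, Ximena:1.
Sum = 5 + 3 + 1 + 6 + 2 + 4 + 4 + 4 + 3 + 2 + 5 + 1 = 40.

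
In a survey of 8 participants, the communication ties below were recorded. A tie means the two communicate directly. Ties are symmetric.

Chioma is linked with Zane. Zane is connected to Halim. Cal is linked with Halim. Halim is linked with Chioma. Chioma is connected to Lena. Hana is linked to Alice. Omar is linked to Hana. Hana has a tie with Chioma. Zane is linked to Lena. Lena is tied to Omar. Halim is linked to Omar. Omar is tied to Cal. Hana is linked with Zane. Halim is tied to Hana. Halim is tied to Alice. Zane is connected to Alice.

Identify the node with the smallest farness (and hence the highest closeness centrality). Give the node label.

Halim

Farness (sum of distances to all others) for each node — Alice:11, Cal:12, Chioma:10, Halim:8, Hana:9, Lena:11, Omar:10, Zane:9.
The smallest farness is 8, for Halim, so Halim has the highest closeness.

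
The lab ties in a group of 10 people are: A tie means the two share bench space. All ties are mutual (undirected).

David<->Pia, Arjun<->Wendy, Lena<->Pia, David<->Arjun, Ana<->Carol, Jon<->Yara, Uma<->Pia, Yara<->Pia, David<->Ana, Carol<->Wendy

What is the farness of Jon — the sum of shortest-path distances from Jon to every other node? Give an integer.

Distances from Jon: Ana:4, Arjun:4, Carol:5, David:3, Lena:3, Pia:2, Uma:3, Wendy:5, Yara:1.
Sum = 4 + 4 + 5 + 3 + 3 + 2 + 3 + 5 + 1 = 30.

30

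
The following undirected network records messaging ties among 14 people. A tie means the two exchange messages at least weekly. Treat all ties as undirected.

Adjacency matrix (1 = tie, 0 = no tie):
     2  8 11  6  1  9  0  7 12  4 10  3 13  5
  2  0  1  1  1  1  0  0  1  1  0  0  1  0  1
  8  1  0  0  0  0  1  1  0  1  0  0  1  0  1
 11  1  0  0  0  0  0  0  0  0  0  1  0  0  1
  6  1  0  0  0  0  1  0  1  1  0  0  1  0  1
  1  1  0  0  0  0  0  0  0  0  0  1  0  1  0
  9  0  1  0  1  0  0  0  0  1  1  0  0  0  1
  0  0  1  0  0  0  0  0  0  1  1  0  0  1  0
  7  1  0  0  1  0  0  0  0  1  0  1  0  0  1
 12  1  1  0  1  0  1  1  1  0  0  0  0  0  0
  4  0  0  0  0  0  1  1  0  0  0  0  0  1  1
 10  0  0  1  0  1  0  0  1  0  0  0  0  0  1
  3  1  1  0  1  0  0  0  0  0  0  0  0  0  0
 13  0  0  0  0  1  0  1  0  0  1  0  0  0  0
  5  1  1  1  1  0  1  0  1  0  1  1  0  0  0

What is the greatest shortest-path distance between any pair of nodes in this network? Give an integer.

Eccentricity of each node (its greatest distance to any other): 0:3, 1:3, 2:2, 3:3, 4:3, 5:2, 6:3, 7:3, 8:2, 9:3, 10:3, 11:3, 12:2, 13:3.
The maximum eccentricity is 3, realized for instance by the pair 11–0 via 11 – 2 – 12 – 0. So the diameter is 3.

3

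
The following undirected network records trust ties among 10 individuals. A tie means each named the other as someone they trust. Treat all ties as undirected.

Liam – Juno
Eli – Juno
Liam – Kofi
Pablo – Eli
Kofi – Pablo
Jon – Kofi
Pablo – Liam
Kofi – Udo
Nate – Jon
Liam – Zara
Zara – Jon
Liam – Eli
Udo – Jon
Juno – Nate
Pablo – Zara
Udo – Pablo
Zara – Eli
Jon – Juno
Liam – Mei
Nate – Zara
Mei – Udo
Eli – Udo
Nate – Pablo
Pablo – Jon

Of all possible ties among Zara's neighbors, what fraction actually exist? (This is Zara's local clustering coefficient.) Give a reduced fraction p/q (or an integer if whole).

3/5

Zara's neighbors: Eli, Jon, Liam, Nate, and Pablo (k = 5).
Possible neighbor pairs: C(5,2) = 10. Edges among them: Eli–Liam, Eli–Pablo, Jon–Nate, Jon–Pablo, Liam–Pablo, Nate–Pablo → e = 6.
Clustering(Zara) = 6/10 = 3/5.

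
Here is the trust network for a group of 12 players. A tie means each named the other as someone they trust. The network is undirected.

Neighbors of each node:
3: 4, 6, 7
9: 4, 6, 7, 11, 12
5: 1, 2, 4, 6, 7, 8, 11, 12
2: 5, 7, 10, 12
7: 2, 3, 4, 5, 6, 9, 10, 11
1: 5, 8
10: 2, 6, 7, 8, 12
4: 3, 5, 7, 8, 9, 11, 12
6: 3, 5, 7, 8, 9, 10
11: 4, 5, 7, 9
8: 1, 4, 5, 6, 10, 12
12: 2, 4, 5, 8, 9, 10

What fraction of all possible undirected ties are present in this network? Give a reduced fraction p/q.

There are 32 edges and 12 nodes, so the maximum possible is C(12,2) = 66.
Density = 32/66 = 16/33.

16/33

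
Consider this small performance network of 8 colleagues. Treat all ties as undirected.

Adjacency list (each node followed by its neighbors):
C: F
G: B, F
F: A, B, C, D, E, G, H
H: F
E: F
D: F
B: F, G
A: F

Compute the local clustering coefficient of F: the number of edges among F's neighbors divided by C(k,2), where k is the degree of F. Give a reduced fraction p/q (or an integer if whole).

F's neighbors: A, B, C, D, E, G, and H (k = 7).
Possible neighbor pairs: C(7,2) = 21. Edges among them: B–G → e = 1.
Clustering(F) = 1/21.

1/21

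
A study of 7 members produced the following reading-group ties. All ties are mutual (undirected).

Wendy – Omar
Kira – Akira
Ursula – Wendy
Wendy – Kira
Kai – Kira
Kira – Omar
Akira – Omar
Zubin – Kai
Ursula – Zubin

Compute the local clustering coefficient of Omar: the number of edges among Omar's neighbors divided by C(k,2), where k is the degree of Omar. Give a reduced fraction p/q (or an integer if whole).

2/3

Omar's neighbors: Akira, Kira, and Wendy (k = 3).
Possible neighbor pairs: C(3,2) = 3. Edges among them: Akira–Kira, Kira–Wendy → e = 2.
Clustering(Omar) = 2/3.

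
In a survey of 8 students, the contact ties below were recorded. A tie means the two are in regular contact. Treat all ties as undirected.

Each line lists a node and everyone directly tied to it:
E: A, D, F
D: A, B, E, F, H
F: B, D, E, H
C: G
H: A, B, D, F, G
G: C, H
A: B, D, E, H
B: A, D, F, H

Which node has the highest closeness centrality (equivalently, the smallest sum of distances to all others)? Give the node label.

H

Farness (sum of distances to all others) for each node — A:11, B:11, C:19, D:10, E:14, F:11, G:13, H:9.
The smallest farness is 9, for H, so H has the highest closeness.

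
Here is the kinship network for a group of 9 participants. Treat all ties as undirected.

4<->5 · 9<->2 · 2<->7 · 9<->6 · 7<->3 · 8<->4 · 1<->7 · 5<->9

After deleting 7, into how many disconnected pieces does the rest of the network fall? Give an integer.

Without 7, the remaining ties split the others into: {2, 4, 5, 6, 8, 9}; {3}; {1}.
That's 3 separate components.

3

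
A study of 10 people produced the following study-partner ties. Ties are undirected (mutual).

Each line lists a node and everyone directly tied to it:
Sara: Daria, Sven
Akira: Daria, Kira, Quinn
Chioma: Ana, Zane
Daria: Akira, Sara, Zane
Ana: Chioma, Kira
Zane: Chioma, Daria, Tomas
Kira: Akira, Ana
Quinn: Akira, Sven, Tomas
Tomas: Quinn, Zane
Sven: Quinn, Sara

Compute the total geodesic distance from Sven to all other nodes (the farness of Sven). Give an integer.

Distances from Sven: Akira:2, Ana:4, Chioma:4, Daria:2, Kira:3, Quinn:1, Sara:1, Tomas:2, Zane:3.
Sum = 2 + 4 + 4 + 2 + 3 + 1 + 1 + 2 + 3 = 22.

22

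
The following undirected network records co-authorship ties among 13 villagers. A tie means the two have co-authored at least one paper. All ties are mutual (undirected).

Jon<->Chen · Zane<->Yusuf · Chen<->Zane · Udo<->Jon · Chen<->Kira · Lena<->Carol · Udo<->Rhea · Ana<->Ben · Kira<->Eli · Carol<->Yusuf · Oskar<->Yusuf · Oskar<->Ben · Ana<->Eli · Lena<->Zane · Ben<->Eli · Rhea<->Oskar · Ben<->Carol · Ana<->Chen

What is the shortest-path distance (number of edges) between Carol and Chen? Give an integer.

One shortest route is Carol – Ben – Ana – Chen, which uses 3 edges, and at distance 2 from Carol we only reach {Ana, Eli, Oskar, Zane}, which does not include Chen. So d(Carol,Chen) = 3.

3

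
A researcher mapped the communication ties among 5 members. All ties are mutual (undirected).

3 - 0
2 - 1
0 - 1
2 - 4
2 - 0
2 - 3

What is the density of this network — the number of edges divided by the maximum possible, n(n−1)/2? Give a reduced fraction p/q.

There are 6 edges and 5 nodes, so the maximum possible is C(5,2) = 10.
Density = 6/10 = 3/5.

3/5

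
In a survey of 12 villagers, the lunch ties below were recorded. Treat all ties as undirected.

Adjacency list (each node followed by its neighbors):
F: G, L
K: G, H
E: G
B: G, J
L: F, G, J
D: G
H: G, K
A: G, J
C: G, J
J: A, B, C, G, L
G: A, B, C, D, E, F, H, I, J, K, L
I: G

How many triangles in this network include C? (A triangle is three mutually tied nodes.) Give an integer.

1

C's neighbors: G and J.
Neighbor pairs that are themselves tied: C–G–J. Each forms one triangle with C, for 1 in total.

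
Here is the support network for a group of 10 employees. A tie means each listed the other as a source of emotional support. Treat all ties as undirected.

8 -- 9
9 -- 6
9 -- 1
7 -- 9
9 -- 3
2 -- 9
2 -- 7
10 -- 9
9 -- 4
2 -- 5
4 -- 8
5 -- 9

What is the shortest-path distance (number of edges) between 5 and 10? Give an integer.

2

One shortest route is 5 – 9 – 10, which uses 2 edges, and 5 and 10 are not directly tied, so nothing shorter exists. So d(5,10) = 2.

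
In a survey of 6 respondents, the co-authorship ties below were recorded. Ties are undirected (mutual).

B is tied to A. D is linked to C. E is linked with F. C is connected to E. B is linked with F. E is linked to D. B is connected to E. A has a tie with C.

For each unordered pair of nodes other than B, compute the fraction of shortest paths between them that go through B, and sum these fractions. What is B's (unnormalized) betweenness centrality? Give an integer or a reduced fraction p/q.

Pairs whose geodesics pass through B — A–F: 1; A–E: 1/2.
All other pairs contribute 0.
Summing the contributions gives betweenness(B) = 3/2.

3/2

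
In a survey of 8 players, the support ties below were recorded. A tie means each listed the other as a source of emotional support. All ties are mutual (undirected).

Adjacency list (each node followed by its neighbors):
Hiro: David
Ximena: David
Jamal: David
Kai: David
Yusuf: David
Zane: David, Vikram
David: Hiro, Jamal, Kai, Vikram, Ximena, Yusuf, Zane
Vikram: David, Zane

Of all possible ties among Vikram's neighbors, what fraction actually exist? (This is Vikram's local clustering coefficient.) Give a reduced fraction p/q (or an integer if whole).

Vikram's neighbors: David and Zane (k = 2).
Possible neighbor pairs: C(2,2) = 1. Edges among them: David–Zane → e = 1.
Clustering(Vikram) = 1/1.

1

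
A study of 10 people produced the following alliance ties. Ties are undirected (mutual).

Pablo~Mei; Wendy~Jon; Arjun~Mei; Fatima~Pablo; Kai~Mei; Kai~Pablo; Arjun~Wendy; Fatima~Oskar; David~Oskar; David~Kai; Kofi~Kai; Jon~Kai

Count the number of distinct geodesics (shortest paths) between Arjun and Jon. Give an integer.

1

The shortest distance is 2, and the only length-2 path is Arjun–Wendy–Jon. So there is exactly 1 shortest path.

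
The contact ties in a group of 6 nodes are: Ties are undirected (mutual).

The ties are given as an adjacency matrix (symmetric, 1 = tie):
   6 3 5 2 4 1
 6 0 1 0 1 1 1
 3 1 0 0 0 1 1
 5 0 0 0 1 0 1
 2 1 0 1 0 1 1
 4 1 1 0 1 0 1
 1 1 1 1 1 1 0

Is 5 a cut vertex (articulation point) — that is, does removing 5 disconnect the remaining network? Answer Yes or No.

Even without 5, every remaining node can still reach every other (the residual graph is connected), so 5 is not a cut vertex.

No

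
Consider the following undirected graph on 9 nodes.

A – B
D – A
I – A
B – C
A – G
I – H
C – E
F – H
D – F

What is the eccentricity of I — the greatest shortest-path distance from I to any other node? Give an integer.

Distances from I: A:1, B:2, C:3, D:2, E:4, F:2, G:2, H:1.
The largest is 4 (to E), so the eccentricity of I is 4.

4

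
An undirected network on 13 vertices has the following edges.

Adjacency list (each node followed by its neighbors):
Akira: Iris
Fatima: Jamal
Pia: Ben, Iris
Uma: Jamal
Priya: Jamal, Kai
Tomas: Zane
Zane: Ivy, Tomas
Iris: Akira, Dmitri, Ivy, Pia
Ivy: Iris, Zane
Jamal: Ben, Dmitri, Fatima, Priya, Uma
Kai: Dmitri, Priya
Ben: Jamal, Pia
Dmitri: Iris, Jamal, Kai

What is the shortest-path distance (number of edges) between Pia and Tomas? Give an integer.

4

One shortest route is Pia – Iris – Ivy – Zane – Tomas, which uses 4 edges, and at distance 3 from Pia we only reach {Fatima, Kai, Priya, Uma, Zane}, which does not include Tomas. So d(Pia,Tomas) = 4.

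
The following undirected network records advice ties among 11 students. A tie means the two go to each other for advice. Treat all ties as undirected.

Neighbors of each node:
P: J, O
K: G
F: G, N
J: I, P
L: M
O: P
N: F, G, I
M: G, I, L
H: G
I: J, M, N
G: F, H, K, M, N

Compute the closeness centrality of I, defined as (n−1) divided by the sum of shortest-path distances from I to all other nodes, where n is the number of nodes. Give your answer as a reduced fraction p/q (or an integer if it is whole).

1/2

Distances from I: F:2, G:2, H:3, J:1, K:3, L:2, M:1, N:1, O:3, P:2. Sum = 20.
n = 11, so closeness = 10/20 = 1/2.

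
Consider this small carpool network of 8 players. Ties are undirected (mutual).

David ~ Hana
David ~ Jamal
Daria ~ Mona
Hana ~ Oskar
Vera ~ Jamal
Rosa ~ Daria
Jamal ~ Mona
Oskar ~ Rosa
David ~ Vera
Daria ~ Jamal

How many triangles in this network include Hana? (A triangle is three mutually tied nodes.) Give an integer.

0

Hana's neighbors are David and Oskar, but none of them are tied to each other, so no triangle contains Hana.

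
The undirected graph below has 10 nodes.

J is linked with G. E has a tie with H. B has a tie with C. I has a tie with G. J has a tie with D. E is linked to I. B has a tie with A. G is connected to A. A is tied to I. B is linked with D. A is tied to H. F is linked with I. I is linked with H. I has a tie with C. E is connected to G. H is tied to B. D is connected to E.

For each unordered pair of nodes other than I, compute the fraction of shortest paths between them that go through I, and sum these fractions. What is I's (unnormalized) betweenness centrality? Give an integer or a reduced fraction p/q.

Pairs whose geodesics pass through I — B–F: 3/3; F–E: 1; F–A: 1; F–C: 1; F–H: 1; F–J: 1; F–D: 1; F–G: 1; E–A: 1/3; E–C: 1; A–C: 1/2; C–H: 1/2; C–J: 1/2; C–G: 1 … (+2 more pairs).
All other pairs contribute 0.
Summing the contributions gives betweenness(I) = 371/30.

371/30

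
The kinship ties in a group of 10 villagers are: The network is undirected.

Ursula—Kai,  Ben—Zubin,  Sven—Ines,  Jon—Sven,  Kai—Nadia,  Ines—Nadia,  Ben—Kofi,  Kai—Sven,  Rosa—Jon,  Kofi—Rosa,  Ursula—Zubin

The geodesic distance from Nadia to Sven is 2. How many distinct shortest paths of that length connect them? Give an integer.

The shortest distance is 2. The length-2 paths are: Nadia–Ines–Sven; Nadia–Kai–Sven.
That gives 2 distinct shortest paths.

2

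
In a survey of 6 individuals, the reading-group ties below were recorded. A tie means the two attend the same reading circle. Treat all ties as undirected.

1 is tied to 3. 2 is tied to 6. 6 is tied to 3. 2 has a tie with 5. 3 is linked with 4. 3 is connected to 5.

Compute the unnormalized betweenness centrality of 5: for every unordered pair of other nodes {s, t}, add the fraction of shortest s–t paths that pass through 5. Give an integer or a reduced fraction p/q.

Pairs whose geodesics pass through 5 — 1–2: 1/2; 2–4: 1/2; 2–3: 1/2.
All other pairs contribute 0.
Summing the contributions gives betweenness(5) = 3/2.

3/2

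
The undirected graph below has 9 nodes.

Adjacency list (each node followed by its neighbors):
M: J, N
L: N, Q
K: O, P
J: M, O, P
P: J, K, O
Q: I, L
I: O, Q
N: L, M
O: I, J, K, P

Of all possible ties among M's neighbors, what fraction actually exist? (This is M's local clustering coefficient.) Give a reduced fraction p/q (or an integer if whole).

M's neighbors: J and N (k = 2).
Possible neighbor pairs: C(2,2) = 1. Edges among them: none → e = 0.
Clustering(M) = 0/1.

0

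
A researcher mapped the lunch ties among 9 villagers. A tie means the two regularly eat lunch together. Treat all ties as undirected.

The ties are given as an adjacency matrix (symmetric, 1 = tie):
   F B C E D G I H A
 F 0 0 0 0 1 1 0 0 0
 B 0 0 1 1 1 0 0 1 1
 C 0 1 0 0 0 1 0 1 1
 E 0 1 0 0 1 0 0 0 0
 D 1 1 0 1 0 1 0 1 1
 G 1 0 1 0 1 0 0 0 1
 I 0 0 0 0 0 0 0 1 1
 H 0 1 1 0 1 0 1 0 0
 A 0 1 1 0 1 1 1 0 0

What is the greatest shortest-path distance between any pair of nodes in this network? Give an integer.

3

Eccentricity of each node (its greatest distance to any other): A:2, B:2, C:2, D:2, E:3, F:3, G:2, H:2, I:3.
The maximum eccentricity is 3, realized for instance by the pair F–I via F – D – A – I. So the diameter is 3.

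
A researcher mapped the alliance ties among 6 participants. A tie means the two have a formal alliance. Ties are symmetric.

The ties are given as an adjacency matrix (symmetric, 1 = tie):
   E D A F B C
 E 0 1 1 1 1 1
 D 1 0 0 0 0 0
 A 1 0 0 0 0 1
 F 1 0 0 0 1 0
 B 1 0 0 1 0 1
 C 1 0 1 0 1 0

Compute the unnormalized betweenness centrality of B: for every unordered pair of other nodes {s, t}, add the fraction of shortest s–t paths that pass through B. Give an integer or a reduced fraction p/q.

Pairs whose geodesics pass through B — F–C: 1/2.
All other pairs contribute 0.
Summing the contributions gives betweenness(B) = 1/2.

1/2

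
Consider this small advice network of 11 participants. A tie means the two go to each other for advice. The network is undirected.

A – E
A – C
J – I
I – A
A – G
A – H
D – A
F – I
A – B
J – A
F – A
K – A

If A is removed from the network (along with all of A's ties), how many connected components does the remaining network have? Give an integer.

8

Without A, the remaining ties split the others into: {D}; {H}; {F, I, J}; {G}; {B}; {K}; {E}; {C}.
That's 8 separate components.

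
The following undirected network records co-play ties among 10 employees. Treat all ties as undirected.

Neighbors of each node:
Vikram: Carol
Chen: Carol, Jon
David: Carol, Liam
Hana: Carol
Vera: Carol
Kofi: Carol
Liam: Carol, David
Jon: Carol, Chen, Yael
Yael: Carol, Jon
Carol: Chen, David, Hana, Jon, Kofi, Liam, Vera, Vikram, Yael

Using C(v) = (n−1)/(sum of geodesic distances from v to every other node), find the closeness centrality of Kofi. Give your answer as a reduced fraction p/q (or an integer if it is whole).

9/17

Distances from Kofi: Carol:1, Chen:2, David:2, Hana:2, Jon:2, Liam:2, Vera:2, Vikram:2, Yael:2. Sum = 17.
n = 10, so closeness = 9/17.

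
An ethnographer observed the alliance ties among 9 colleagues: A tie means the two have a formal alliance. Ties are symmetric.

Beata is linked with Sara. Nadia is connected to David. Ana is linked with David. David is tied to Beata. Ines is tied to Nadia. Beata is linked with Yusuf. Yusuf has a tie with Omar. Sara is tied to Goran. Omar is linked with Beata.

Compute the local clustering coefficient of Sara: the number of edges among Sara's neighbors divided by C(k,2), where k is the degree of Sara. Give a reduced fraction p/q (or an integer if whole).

Sara's neighbors: Beata and Goran (k = 2).
Possible neighbor pairs: C(2,2) = 1. Edges among them: none → e = 0.
Clustering(Sara) = 0/1.

0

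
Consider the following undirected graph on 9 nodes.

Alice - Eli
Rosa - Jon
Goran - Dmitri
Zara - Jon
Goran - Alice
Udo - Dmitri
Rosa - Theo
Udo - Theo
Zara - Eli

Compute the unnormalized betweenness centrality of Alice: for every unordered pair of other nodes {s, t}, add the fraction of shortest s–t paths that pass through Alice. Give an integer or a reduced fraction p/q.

6

Pairs whose geodesics pass through Alice — Udo–Eli: 1; Dmitri–Eli: 1; Dmitri–Zara: 1; Goran–Eli: 1; Goran–Zara: 1; Goran–Jon: 1.
All other pairs contribute 0.
Summing the contributions gives betweenness(Alice) = 6.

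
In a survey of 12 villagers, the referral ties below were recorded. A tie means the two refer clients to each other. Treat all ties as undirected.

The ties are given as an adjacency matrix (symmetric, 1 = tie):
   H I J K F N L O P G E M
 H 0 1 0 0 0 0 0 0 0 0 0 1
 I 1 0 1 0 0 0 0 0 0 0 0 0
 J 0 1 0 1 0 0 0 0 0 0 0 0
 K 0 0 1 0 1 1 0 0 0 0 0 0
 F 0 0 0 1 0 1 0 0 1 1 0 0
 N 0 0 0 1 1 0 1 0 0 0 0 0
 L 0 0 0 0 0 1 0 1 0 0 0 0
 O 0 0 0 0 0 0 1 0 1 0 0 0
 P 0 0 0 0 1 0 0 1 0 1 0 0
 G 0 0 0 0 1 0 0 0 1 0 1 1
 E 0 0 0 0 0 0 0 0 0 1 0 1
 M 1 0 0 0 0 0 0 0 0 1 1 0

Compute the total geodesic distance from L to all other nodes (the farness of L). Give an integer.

31

Distances from L: E:4, F:2, G:3, H:5, I:4, J:3, K:2, M:4, N:1, O:1, P:2.
Sum = 4 + 2 + 3 + 5 + 4 + 3 + 2 + 4 + 1 + 1 + 2 = 31.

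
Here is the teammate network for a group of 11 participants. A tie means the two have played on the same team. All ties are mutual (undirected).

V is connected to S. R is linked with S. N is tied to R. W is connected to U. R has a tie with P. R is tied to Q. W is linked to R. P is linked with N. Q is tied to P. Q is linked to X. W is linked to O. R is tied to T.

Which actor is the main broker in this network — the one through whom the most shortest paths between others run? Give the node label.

R

Unnormalized betweenness of each node: N:0, O:0, P:1, Q:9, R:36, S:9, T:0, U:0, V:0, W:17, X:0.
R has the largest value, 36, making it the main broker — the node through which the most shortest paths run.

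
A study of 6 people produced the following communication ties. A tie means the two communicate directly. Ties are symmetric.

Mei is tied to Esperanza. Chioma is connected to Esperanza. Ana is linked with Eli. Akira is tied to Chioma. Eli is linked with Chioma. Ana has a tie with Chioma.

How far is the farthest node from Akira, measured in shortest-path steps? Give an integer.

Distances from Akira: Ana:2, Chioma:1, Eli:2, Esperanza:2, Mei:3.
The largest is 3 (to Mei), so the eccentricity of Akira is 3.

3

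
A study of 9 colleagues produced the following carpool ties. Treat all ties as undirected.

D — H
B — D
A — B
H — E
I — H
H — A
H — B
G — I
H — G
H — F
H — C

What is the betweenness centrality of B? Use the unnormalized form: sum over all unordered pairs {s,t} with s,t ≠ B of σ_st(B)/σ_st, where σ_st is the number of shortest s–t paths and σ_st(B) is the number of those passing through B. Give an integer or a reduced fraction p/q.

1/2

Pairs whose geodesics pass through B — A–D: 1/2.
All other pairs contribute 0.
Summing the contributions gives betweenness(B) = 1/2.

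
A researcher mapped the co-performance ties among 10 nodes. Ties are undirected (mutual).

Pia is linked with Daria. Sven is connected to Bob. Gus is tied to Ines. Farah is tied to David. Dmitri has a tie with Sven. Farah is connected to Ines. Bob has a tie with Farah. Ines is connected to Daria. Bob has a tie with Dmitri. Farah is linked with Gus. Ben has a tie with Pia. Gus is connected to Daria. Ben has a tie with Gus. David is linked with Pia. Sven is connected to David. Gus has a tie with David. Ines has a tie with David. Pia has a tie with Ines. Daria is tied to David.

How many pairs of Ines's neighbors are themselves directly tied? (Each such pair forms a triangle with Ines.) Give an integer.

Ines's neighbors: Daria, David, Farah, Gus, and Pia.
Neighbor pairs that are themselves tied: Ines–Daria–David; Ines–Daria–Gus; Ines–Daria–Pia; Ines–David–Farah; Ines–David–Gus; Ines–David–Pia; Ines–Farah–Gus. Each forms one triangle with Ines, for 7 in total.

7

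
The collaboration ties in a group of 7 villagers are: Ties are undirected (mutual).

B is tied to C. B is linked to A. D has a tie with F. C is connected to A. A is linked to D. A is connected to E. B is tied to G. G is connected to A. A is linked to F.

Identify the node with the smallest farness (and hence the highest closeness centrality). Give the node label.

A

Farness (sum of distances to all others) for each node — A:6, B:9, C:10, D:10, E:11, F:10, G:10.
The smallest farness is 6, for A, so A has the highest closeness.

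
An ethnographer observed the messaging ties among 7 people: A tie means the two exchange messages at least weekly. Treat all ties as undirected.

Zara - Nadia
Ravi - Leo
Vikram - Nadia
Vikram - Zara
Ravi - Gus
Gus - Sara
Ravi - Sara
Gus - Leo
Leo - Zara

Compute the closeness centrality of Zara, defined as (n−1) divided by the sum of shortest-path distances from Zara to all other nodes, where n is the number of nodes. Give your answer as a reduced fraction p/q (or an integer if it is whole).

Distances from Zara: Gus:2, Leo:1, Nadia:1, Ravi:2, Sara:3, Vikram:1. Sum = 10.
n = 7, so closeness = 6/10 = 3/5.

3/5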